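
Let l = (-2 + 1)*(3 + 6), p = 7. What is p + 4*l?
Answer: -29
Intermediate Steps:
l = -9 (l = -1*9 = -9)
p + 4*l = 7 + 4*(-9) = 7 - 36 = -29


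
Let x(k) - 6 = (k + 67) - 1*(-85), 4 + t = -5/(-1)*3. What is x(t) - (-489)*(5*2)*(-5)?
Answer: -24281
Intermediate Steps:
t = 11 (t = -4 - 5/(-1)*3 = -4 - 5*(-1)*3 = -4 + 5*3 = -4 + 15 = 11)
x(k) = 158 + k (x(k) = 6 + ((k + 67) - 1*(-85)) = 6 + ((67 + k) + 85) = 6 + (152 + k) = 158 + k)
x(t) - (-489)*(5*2)*(-5) = (158 + 11) - (-489)*(5*2)*(-5) = 169 - (-489)*10*(-5) = 169 - (-489)*(-50) = 169 - 1*24450 = 169 - 24450 = -24281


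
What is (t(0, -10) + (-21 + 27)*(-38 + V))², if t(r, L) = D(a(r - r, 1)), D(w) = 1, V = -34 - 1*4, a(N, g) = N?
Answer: 207025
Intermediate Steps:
V = -38 (V = -34 - 4 = -38)
t(r, L) = 1
(t(0, -10) + (-21 + 27)*(-38 + V))² = (1 + (-21 + 27)*(-38 - 38))² = (1 + 6*(-76))² = (1 - 456)² = (-455)² = 207025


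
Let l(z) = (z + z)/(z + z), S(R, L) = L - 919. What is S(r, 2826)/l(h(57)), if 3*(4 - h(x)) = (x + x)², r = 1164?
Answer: 1907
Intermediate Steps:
h(x) = 4 - 4*x²/3 (h(x) = 4 - (x + x)²/3 = 4 - 4*x²/3)
S(R, L) = -919 + L
l(z) = 1 (l(z) = (2*z)/((2*z)) = (2*z)*(1/(2*z)) = 1)
S(r, 2826)/l(h(57)) = (-919 + 2826)/1 = 1907*1 = 1907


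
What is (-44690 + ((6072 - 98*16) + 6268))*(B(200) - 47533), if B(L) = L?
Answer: 1605440694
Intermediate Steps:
(-44690 + ((6072 - 98*16) + 6268))*(B(200) - 47533) = (-44690 + ((6072 - 98*16) + 6268))*(200 - 47533) = (-44690 + ((6072 - 1568) + 6268))*(-47333) = (-44690 + (4504 + 6268))*(-47333) = (-44690 + 10772)*(-47333) = -33918*(-47333) = 1605440694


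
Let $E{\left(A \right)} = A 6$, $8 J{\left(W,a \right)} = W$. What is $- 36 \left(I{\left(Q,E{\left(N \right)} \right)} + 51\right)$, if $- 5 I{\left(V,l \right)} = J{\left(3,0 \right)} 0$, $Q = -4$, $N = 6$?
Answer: $-1836$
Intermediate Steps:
$J{\left(W,a \right)} = \frac{W}{8}$
$E{\left(A \right)} = 6 A$
$I{\left(V,l \right)} = 0$ ($I{\left(V,l \right)} = - \frac{\frac{1}{8} \cdot 3 \cdot 0}{5} = - \frac{\frac{3}{8} \cdot 0}{5} = \left(- \frac{1}{5}\right) 0 = 0$)
$- 36 \left(I{\left(Q,E{\left(N \right)} \right)} + 51\right) = - 36 \left(0 + 51\right) = \left(-36\right) 51 = -1836$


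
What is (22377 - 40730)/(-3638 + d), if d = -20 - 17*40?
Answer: 18353/4338 ≈ 4.2308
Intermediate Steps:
d = -700 (d = -20 - 680 = -700)
(22377 - 40730)/(-3638 + d) = (22377 - 40730)/(-3638 - 700) = -18353/(-4338) = -18353*(-1/4338) = 18353/4338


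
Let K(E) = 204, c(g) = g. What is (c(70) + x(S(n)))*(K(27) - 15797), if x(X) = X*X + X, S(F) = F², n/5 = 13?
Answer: -278411767560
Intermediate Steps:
n = 65 (n = 5*13 = 65)
x(X) = X + X² (x(X) = X² + X = X + X²)
(c(70) + x(S(n)))*(K(27) - 15797) = (70 + 65²*(1 + 65²))*(204 - 15797) = (70 + 4225*(1 + 4225))*(-15593) = (70 + 4225*4226)*(-15593) = (70 + 17854850)*(-15593) = 17854920*(-15593) = -278411767560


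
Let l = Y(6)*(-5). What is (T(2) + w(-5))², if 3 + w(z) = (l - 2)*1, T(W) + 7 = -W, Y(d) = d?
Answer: 1936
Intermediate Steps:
T(W) = -7 - W
l = -30 (l = 6*(-5) = -30)
w(z) = -35 (w(z) = -3 + (-30 - 2)*1 = -3 - 32*1 = -3 - 32 = -35)
(T(2) + w(-5))² = ((-7 - 1*2) - 35)² = ((-7 - 2) - 35)² = (-9 - 35)² = (-44)² = 1936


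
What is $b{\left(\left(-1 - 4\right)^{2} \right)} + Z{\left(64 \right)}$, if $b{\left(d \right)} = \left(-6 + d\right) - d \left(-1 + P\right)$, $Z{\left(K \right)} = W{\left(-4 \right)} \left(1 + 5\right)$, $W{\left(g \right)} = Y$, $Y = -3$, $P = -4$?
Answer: $126$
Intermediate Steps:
$W{\left(g \right)} = -3$
$Z{\left(K \right)} = -18$ ($Z{\left(K \right)} = - 3 \left(1 + 5\right) = \left(-3\right) 6 = -18$)
$b{\left(d \right)} = -6 + 6 d$ ($b{\left(d \right)} = \left(-6 + d\right) - d \left(-1 - 4\right) = \left(-6 + d\right) - d \left(-5\right) = \left(-6 + d\right) - - 5 d = \left(-6 + d\right) + 5 d = -6 + 6 d$)
$b{\left(\left(-1 - 4\right)^{2} \right)} + Z{\left(64 \right)} = \left(-6 + 6 \left(-1 - 4\right)^{2}\right) - 18 = \left(-6 + 6 \left(-5\right)^{2}\right) - 18 = \left(-6 + 6 \cdot 25\right) - 18 = \left(-6 + 150\right) - 18 = 144 - 18 = 126$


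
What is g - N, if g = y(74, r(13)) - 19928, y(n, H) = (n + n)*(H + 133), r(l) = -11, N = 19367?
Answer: -21239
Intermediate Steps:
y(n, H) = 2*n*(133 + H) (y(n, H) = (2*n)*(133 + H) = 2*n*(133 + H))
g = -1872 (g = 2*74*(133 - 11) - 19928 = 2*74*122 - 19928 = 18056 - 19928 = -1872)
g - N = -1872 - 1*19367 = -1872 - 19367 = -21239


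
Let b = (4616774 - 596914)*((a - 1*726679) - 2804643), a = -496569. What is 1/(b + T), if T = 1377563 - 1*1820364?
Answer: -1/16191558358061 ≈ -6.1761e-14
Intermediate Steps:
T = -442801 (T = 1377563 - 1820364 = -442801)
b = -16191557915260 (b = (4616774 - 596914)*((-496569 - 1*726679) - 2804643) = 4019860*((-496569 - 726679) - 2804643) = 4019860*(-1223248 - 2804643) = 4019860*(-4027891) = -16191557915260)
1/(b + T) = 1/(-16191557915260 - 442801) = 1/(-16191558358061) = -1/16191558358061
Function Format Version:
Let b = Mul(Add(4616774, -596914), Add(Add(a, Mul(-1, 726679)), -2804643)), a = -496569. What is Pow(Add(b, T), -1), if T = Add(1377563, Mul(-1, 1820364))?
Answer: Rational(-1, 16191558358061) ≈ -6.1761e-14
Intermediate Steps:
T = -442801 (T = Add(1377563, -1820364) = -442801)
b = -16191557915260 (b = Mul(Add(4616774, -596914), Add(Add(-496569, Mul(-1, 726679)), -2804643)) = Mul(4019860, Add(Add(-496569, -726679), -2804643)) = Mul(4019860, Add(-1223248, -2804643)) = Mul(4019860, -4027891) = -16191557915260)
Pow(Add(b, T), -1) = Pow(Add(-16191557915260, -442801), -1) = Pow(-16191558358061, -1) = Rational(-1, 16191558358061)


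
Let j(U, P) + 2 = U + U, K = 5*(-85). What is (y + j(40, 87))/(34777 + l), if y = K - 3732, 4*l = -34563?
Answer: -16316/104545 ≈ -0.15607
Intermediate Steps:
l = -34563/4 (l = (¼)*(-34563) = -34563/4 ≈ -8640.8)
K = -425
j(U, P) = -2 + 2*U (j(U, P) = -2 + (U + U) = -2 + 2*U)
y = -4157 (y = -425 - 3732 = -4157)
(y + j(40, 87))/(34777 + l) = (-4157 + (-2 + 2*40))/(34777 - 34563/4) = (-4157 + (-2 + 80))/(104545/4) = (-4157 + 78)*(4/104545) = -4079*4/104545 = -16316/104545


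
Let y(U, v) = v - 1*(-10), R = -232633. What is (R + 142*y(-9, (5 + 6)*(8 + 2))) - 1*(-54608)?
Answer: -160985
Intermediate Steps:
y(U, v) = 10 + v (y(U, v) = v + 10 = 10 + v)
(R + 142*y(-9, (5 + 6)*(8 + 2))) - 1*(-54608) = (-232633 + 142*(10 + (5 + 6)*(8 + 2))) - 1*(-54608) = (-232633 + 142*(10 + 11*10)) + 54608 = (-232633 + 142*(10 + 110)) + 54608 = (-232633 + 142*120) + 54608 = (-232633 + 17040) + 54608 = -215593 + 54608 = -160985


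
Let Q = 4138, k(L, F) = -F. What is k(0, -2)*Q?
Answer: 8276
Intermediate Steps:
k(0, -2)*Q = -1*(-2)*4138 = 2*4138 = 8276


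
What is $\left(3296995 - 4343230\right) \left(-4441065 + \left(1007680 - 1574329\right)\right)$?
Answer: $5239245656790$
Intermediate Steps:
$\left(3296995 - 4343230\right) \left(-4441065 + \left(1007680 - 1574329\right)\right) = - 1046235 \left(-4441065 - 566649\right) = \left(-1046235\right) \left(-5007714\right) = 5239245656790$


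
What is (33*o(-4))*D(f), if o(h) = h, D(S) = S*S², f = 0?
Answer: 0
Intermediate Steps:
D(S) = S³
(33*o(-4))*D(f) = (33*(-4))*0³ = -132*0 = 0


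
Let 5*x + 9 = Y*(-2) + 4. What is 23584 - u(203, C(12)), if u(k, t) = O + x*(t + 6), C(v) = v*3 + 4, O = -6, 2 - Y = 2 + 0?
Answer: 23636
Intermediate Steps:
Y = 0 (Y = 2 - (2 + 0) = 2 - 1*2 = 2 - 2 = 0)
x = -1 (x = -9/5 + (0*(-2) + 4)/5 = -9/5 + (0 + 4)/5 = -9/5 + (⅕)*4 = -9/5 + ⅘ = -1)
C(v) = 4 + 3*v (C(v) = 3*v + 4 = 4 + 3*v)
u(k, t) = -12 - t (u(k, t) = -6 - (t + 6) = -6 - (6 + t) = -6 + (-6 - t) = -12 - t)
23584 - u(203, C(12)) = 23584 - (-12 - (4 + 3*12)) = 23584 - (-12 - (4 + 36)) = 23584 - (-12 - 1*40) = 23584 - (-12 - 40) = 23584 - 1*(-52) = 23584 + 52 = 23636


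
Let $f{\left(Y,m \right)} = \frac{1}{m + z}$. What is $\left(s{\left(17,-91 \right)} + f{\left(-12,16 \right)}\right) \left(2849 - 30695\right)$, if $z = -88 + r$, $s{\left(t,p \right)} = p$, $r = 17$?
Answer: $\frac{139397076}{55} \approx 2.5345 \cdot 10^{6}$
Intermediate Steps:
$z = -71$ ($z = -88 + 17 = -71$)
$f{\left(Y,m \right)} = \frac{1}{-71 + m}$ ($f{\left(Y,m \right)} = \frac{1}{m - 71} = \frac{1}{-71 + m}$)
$\left(s{\left(17,-91 \right)} + f{\left(-12,16 \right)}\right) \left(2849 - 30695\right) = \left(-91 + \frac{1}{-71 + 16}\right) \left(2849 - 30695\right) = \left(-91 + \frac{1}{-55}\right) \left(-27846\right) = \left(-91 - \frac{1}{55}\right) \left(-27846\right) = \left(- \frac{5006}{55}\right) \left(-27846\right) = \frac{139397076}{55}$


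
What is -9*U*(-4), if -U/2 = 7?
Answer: -504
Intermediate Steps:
U = -14 (U = -2*7 = -14)
-9*U*(-4) = -9*(-14)*(-4) = 126*(-4) = -504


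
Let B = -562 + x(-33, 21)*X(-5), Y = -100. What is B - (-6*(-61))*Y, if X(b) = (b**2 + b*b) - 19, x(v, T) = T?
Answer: 36689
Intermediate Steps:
X(b) = -19 + 2*b**2 (X(b) = (b**2 + b**2) - 19 = 2*b**2 - 19 = -19 + 2*b**2)
B = 89 (B = -562 + 21*(-19 + 2*(-5)**2) = -562 + 21*(-19 + 2*25) = -562 + 21*(-19 + 50) = -562 + 21*31 = -562 + 651 = 89)
B - (-6*(-61))*Y = 89 - (-6*(-61))*(-100) = 89 - 366*(-100) = 89 - 1*(-36600) = 89 + 36600 = 36689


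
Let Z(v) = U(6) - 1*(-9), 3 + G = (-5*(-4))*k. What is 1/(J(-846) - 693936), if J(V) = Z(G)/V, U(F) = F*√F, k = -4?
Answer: -18394855770/12764852829300667 + 188*√6/12764852829300667 ≈ -1.4411e-6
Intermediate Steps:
U(F) = F^(3/2)
G = -83 (G = -3 - 5*(-4)*(-4) = -3 + 20*(-4) = -3 - 80 = -83)
Z(v) = 9 + 6*√6 (Z(v) = 6^(3/2) - 1*(-9) = 6*√6 + 9 = 9 + 6*√6)
J(V) = (9 + 6*√6)/V
1/(J(-846) - 693936) = 1/(3*(3 + 2*√6)/(-846) - 693936) = 1/(3*(-1/846)*(3 + 2*√6) - 693936) = 1/((-1/94 - √6/141) - 693936) = 1/(-65229985/94 - √6/141)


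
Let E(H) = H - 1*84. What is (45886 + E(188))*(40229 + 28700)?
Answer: 3170044710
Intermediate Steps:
E(H) = -84 + H (E(H) = H - 84 = -84 + H)
(45886 + E(188))*(40229 + 28700) = (45886 + (-84 + 188))*(40229 + 28700) = (45886 + 104)*68929 = 45990*68929 = 3170044710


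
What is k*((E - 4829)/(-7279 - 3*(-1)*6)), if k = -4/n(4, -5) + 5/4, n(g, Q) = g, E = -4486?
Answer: 9315/29044 ≈ 0.32072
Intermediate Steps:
k = ¼ (k = -4/4 + 5/4 = -4*¼ + 5*(¼) = -1 + 5/4 = ¼ ≈ 0.25000)
k*((E - 4829)/(-7279 - 3*(-1)*6)) = ((-4486 - 4829)/(-7279 - 3*(-1)*6))/4 = (-9315/(-7279 + 3*6))/4 = (-9315/(-7279 + 18))/4 = (-9315/(-7261))/4 = (-9315*(-1/7261))/4 = (¼)*(9315/7261) = 9315/29044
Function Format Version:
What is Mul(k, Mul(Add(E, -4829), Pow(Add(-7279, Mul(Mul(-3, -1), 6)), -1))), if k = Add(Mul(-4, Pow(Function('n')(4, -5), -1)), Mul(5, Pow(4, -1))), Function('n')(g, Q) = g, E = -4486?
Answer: Rational(9315, 29044) ≈ 0.32072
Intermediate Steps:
k = Rational(1, 4) (k = Add(Mul(-4, Pow(4, -1)), Mul(5, Pow(4, -1))) = Add(Mul(-4, Rational(1, 4)), Mul(5, Rational(1, 4))) = Add(-1, Rational(5, 4)) = Rational(1, 4) ≈ 0.25000)
Mul(k, Mul(Add(E, -4829), Pow(Add(-7279, Mul(Mul(-3, -1), 6)), -1))) = Mul(Rational(1, 4), Mul(Add(-4486, -4829), Pow(Add(-7279, Mul(Mul(-3, -1), 6)), -1))) = Mul(Rational(1, 4), Mul(-9315, Pow(Add(-7279, Mul(3, 6)), -1))) = Mul(Rational(1, 4), Mul(-9315, Pow(Add(-7279, 18), -1))) = Mul(Rational(1, 4), Mul(-9315, Pow(-7261, -1))) = Mul(Rational(1, 4), Mul(-9315, Rational(-1, 7261))) = Mul(Rational(1, 4), Rational(9315, 7261)) = Rational(9315, 29044)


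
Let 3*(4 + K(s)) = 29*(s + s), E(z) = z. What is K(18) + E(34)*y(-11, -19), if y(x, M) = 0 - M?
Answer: 990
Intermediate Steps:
y(x, M) = -M
K(s) = -4 + 58*s/3 (K(s) = -4 + (29*(s + s))/3 = -4 + (29*(2*s))/3 = -4 + (58*s)/3 = -4 + 58*s/3)
K(18) + E(34)*y(-11, -19) = (-4 + (58/3)*18) + 34*(-1*(-19)) = (-4 + 348) + 34*19 = 344 + 646 = 990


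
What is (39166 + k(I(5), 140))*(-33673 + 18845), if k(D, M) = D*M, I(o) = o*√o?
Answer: -580753448 - 10379600*√5 ≈ -6.0396e+8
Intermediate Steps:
I(o) = o^(3/2)
(39166 + k(I(5), 140))*(-33673 + 18845) = (39166 + 5^(3/2)*140)*(-33673 + 18845) = (39166 + (5*√5)*140)*(-14828) = (39166 + 700*√5)*(-14828) = -580753448 - 10379600*√5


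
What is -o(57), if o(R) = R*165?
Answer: -9405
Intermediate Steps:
o(R) = 165*R
-o(57) = -165*57 = -1*9405 = -9405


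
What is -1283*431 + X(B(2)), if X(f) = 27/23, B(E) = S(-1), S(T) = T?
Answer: -12718352/23 ≈ -5.5297e+5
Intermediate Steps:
B(E) = -1
X(f) = 27/23 (X(f) = 27*(1/23) = 27/23)
-1283*431 + X(B(2)) = -1283*431 + 27/23 = -552973 + 27/23 = -12718352/23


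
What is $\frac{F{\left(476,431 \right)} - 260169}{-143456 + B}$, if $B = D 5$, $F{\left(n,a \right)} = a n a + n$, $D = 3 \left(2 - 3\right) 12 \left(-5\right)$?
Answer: $- \frac{88162543}{142556} \approx -618.44$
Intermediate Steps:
$D = 180$ ($D = 3 \left(-1\right) 12 \left(-5\right) = \left(-3\right) 12 \left(-5\right) = \left(-36\right) \left(-5\right) = 180$)
$F{\left(n,a \right)} = n + n a^{2}$ ($F{\left(n,a \right)} = n a^{2} + n = n + n a^{2}$)
$B = 900$ ($B = 180 \cdot 5 = 900$)
$\frac{F{\left(476,431 \right)} - 260169}{-143456 + B} = \frac{476 \left(1 + 431^{2}\right) - 260169}{-143456 + 900} = \frac{476 \left(1 + 185761\right) - 260169}{-142556} = \left(476 \cdot 185762 - 260169\right) \left(- \frac{1}{142556}\right) = \left(88422712 - 260169\right) \left(- \frac{1}{142556}\right) = 88162543 \left(- \frac{1}{142556}\right) = - \frac{88162543}{142556}$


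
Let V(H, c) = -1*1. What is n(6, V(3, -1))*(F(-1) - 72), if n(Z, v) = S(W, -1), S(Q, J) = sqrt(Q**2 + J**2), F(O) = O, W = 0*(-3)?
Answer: -73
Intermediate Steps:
W = 0
V(H, c) = -1
S(Q, J) = sqrt(J**2 + Q**2)
n(Z, v) = 1 (n(Z, v) = sqrt((-1)**2 + 0**2) = sqrt(1 + 0) = sqrt(1) = 1)
n(6, V(3, -1))*(F(-1) - 72) = 1*(-1 - 72) = 1*(-73) = -73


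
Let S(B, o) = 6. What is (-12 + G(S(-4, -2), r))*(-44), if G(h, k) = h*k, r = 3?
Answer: -264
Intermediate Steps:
(-12 + G(S(-4, -2), r))*(-44) = (-12 + 6*3)*(-44) = (-12 + 18)*(-44) = 6*(-44) = -264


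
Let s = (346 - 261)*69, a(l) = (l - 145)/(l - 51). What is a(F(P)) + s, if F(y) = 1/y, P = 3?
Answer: 445957/76 ≈ 5867.9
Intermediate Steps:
a(l) = (-145 + l)/(-51 + l)
s = 5865 (s = 85*69 = 5865)
a(F(P)) + s = (-145 + 1/3)/(-51 + 1/3) + 5865 = (-145 + ⅓)/(-51 + ⅓) + 5865 = -434/3/(-152/3) + 5865 = -3/152*(-434/3) + 5865 = 217/76 + 5865 = 445957/76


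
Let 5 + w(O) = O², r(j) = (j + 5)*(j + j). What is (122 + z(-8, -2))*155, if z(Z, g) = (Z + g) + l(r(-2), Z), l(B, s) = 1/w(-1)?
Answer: 69285/4 ≈ 17321.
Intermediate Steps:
r(j) = 2*j*(5 + j) (r(j) = (5 + j)*(2*j) = 2*j*(5 + j))
w(O) = -5 + O²
l(B, s) = -¼ (l(B, s) = 1/(-5 + (-1)²) = 1/(-5 + 1) = 1/(-4) = -¼)
z(Z, g) = -¼ + Z + g (z(Z, g) = (Z + g) - ¼ = -¼ + Z + g)
(122 + z(-8, -2))*155 = (122 + (-¼ - 8 - 2))*155 = (122 - 41/4)*155 = (447/4)*155 = 69285/4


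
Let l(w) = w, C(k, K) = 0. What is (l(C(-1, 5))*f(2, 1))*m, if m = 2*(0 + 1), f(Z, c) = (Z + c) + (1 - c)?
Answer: 0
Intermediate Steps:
f(Z, c) = 1 + Z
m = 2 (m = 2*1 = 2)
(l(C(-1, 5))*f(2, 1))*m = (0*(1 + 2))*2 = (0*3)*2 = 0*2 = 0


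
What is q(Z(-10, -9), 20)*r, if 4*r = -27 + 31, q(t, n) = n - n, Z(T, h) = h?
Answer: 0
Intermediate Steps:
q(t, n) = 0
r = 1 (r = (-27 + 31)/4 = (¼)*4 = 1)
q(Z(-10, -9), 20)*r = 0*1 = 0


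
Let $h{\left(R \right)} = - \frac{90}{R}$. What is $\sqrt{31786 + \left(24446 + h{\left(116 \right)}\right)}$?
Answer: $\frac{3 \sqrt{21017982}}{58} \approx 237.13$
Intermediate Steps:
$\sqrt{31786 + \left(24446 + h{\left(116 \right)}\right)} = \sqrt{31786 + \left(24446 - \frac{90}{116}\right)} = \sqrt{31786 + \left(24446 - \frac{45}{58}\right)} = \sqrt{31786 + \frac{1417823}{58}} = \sqrt{\frac{3261411}{58}} = \frac{3 \sqrt{21017982}}{58}$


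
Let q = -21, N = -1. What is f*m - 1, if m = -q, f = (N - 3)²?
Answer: 335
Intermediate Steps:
f = 16 (f = (-1 - 3)² = (-4)² = 16)
m = 21 (m = -1*(-21) = 21)
f*m - 1 = 16*21 - 1 = 336 - 1 = 335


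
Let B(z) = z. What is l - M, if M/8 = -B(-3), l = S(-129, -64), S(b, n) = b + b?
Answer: -282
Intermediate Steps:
S(b, n) = 2*b
l = -258 (l = 2*(-129) = -258)
M = 24 (M = 8*(-1*(-3)) = 8*3 = 24)
l - M = -258 - 1*24 = -258 - 24 = -282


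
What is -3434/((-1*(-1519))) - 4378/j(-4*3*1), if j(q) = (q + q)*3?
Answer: 3201467/54684 ≈ 58.545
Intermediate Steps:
j(q) = 6*q (j(q) = (2*q)*3 = 6*q)
-3434/((-1*(-1519))) - 4378/j(-4*3*1) = -3434/((-1*(-1519))) - 4378/(6*(-4*3*1)) = -3434/1519 - 4378/(6*(-12*1)) = -3434*1/1519 - 4378/(6*(-12)) = -3434/1519 - 4378/(-72) = -3434/1519 - 4378*(-1/72) = -3434/1519 + 2189/36 = 3201467/54684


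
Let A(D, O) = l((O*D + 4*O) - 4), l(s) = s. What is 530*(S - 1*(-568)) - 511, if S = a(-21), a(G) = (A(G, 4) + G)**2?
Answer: 4884499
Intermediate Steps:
A(D, O) = -4 + 4*O + D*O (A(D, O) = (O*D + 4*O) - 4 = (D*O + 4*O) - 4 = (4*O + D*O) - 4 = -4 + 4*O + D*O)
a(G) = (12 + 5*G)**2 (a(G) = ((-4 + 4*4 + G*4) + G)**2 = ((-4 + 16 + 4*G) + G)**2 = ((12 + 4*G) + G)**2 = (12 + 5*G)**2)
S = 8649 (S = (12 + 5*(-21))**2 = (12 - 105)**2 = (-93)**2 = 8649)
530*(S - 1*(-568)) - 511 = 530*(8649 - 1*(-568)) - 511 = 530*(8649 + 568) - 511 = 530*9217 - 511 = 4885010 - 511 = 4884499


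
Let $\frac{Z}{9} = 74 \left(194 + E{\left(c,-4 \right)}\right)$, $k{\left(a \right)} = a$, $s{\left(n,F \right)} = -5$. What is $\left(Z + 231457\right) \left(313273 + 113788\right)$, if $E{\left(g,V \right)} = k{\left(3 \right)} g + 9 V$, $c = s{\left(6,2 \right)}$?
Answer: $139518693395$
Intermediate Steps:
$c = -5$
$E{\left(g,V \right)} = 3 g + 9 V$
$Z = 95238$ ($Z = 9 \cdot 74 \left(194 + \left(3 \left(-5\right) + 9 \left(-4\right)\right)\right) = 9 \cdot 74 \left(194 - 51\right) = 9 \cdot 74 \cdot 143 = 9 \cdot 10582 = 95238$)
$\left(Z + 231457\right) \left(313273 + 113788\right) = \left(95238 + 231457\right) \left(313273 + 113788\right) = 326695 \cdot 427061 = 139518693395$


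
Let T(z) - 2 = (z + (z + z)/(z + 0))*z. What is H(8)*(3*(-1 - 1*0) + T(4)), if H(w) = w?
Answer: 184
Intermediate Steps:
T(z) = 2 + z*(2 + z) (T(z) = 2 + (z + (z + z)/(z + 0))*z = 2 + (z + (2*z)/z)*z = 2 + (z + 2)*z = 2 + (2 + z)*z = 2 + z*(2 + z))
H(8)*(3*(-1 - 1*0) + T(4)) = 8*(3*(-1 - 1*0) + (2 + 4**2 + 2*4)) = 8*(3*(-1 + 0) + (2 + 16 + 8)) = 8*(3*(-1) + 26) = 8*(-3 + 26) = 8*23 = 184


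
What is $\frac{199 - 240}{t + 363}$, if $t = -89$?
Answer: $- \frac{41}{274} \approx -0.14964$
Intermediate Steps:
$\frac{199 - 240}{t + 363} = \frac{199 - 240}{-89 + 363} = - \frac{41}{274}$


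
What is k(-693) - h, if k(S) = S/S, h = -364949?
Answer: 364950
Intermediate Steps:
k(S) = 1
k(-693) - h = 1 - 1*(-364949) = 1 + 364949 = 364950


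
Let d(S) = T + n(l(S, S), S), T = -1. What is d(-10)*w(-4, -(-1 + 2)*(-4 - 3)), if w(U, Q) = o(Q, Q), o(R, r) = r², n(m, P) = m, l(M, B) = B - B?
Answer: -49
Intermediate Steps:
l(M, B) = 0
d(S) = -1 (d(S) = -1 + 0 = -1)
w(U, Q) = Q²
d(-10)*w(-4, -(-1 + 2)*(-4 - 3)) = -(-(-1 + 2)*(-4 - 3))² = -(-(-7))² = -(-1*(-7))² = -1*7² = -1*49 = -49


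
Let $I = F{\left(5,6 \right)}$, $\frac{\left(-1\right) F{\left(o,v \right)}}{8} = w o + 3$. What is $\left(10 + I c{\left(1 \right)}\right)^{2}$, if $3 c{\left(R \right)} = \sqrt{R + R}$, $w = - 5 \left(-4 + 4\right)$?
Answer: $228 - 160 \sqrt{2} \approx 1.7258$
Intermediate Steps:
$w = 0$ ($w = \left(-5\right) 0 = 0$)
$c{\left(R \right)} = \frac{\sqrt{2} \sqrt{R}}{3}$ ($c{\left(R \right)} = \frac{\sqrt{R + R}}{3} = \frac{\sqrt{2 R}}{3} = \frac{\sqrt{2} \sqrt{R}}{3}$)
$F{\left(o,v \right)} = -24$ ($F{\left(o,v \right)} = - 8 \left(0 o + 3\right) = - 8 \left(0 + 3\right) = \left(-8\right) 3 = -24$)
$I = -24$
$\left(10 + I c{\left(1 \right)}\right)^{2} = \left(10 - 24 \frac{\sqrt{2} \sqrt{1}}{3}\right)^{2} = \left(10 - 24 \cdot \frac{1}{3} \sqrt{2} \cdot 1\right)^{2} = \left(10 - 24 \frac{\sqrt{2}}{3}\right)^{2} = \left(10 - 8 \sqrt{2}\right)^{2}$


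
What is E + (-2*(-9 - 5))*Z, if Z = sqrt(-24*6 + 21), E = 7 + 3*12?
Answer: 43 + 28*I*sqrt(123) ≈ 43.0 + 310.54*I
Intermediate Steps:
E = 43 (E = 7 + 36 = 43)
Z = I*sqrt(123) (Z = sqrt(-144 + 21) = sqrt(-123) = I*sqrt(123) ≈ 11.091*I)
E + (-2*(-9 - 5))*Z = 43 + (-2*(-9 - 5))*(I*sqrt(123)) = 43 + (-2*(-14))*(I*sqrt(123)) = 43 + 28*(I*sqrt(123)) = 43 + 28*I*sqrt(123)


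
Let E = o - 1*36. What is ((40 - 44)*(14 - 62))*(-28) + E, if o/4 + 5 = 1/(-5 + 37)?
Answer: -43455/8 ≈ -5431.9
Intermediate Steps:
o = -159/8 (o = -20 + 4/(-5 + 37) = -20 + 4/32 = -20 + 4*(1/32) = -20 + ⅛ = -159/8 ≈ -19.875)
E = -447/8 (E = -159/8 - 1*36 = -159/8 - 36 = -447/8 ≈ -55.875)
((40 - 44)*(14 - 62))*(-28) + E = ((40 - 44)*(14 - 62))*(-28) - 447/8 = -4*(-48)*(-28) - 447/8 = 192*(-28) - 447/8 = -5376 - 447/8 = -43455/8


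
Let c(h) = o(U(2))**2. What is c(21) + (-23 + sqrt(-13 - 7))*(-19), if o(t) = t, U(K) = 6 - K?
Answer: 453 - 38*I*sqrt(5) ≈ 453.0 - 84.971*I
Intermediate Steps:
c(h) = 16 (c(h) = (6 - 1*2)**2 = (6 - 2)**2 = 4**2 = 16)
c(21) + (-23 + sqrt(-13 - 7))*(-19) = 16 + (-23 + sqrt(-13 - 7))*(-19) = 16 + (-23 + sqrt(-20))*(-19) = 16 + (-23 + 2*I*sqrt(5))*(-19) = 16 + (437 - 38*I*sqrt(5)) = 453 - 38*I*sqrt(5)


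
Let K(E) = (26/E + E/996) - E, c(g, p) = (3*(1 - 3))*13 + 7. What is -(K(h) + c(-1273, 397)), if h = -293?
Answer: -64674071/291828 ≈ -221.62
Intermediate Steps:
c(g, p) = -71 (c(g, p) = (3*(-2))*13 + 7 = -6*13 + 7 = -78 + 7 = -71)
K(E) = 26/E - 995*E/996 (K(E) = (26/E + E*(1/996)) - E = (26/E + E/996) - E = 26/E - 995*E/996)
-(K(h) + c(-1273, 397)) = -((26/(-293) - 995/996*(-293)) - 71) = -((26*(-1/293) + 291535/996) - 71) = -((-26/293 + 291535/996) - 71) = -(85393859/291828 - 71) = -1*64674071/291828 = -64674071/291828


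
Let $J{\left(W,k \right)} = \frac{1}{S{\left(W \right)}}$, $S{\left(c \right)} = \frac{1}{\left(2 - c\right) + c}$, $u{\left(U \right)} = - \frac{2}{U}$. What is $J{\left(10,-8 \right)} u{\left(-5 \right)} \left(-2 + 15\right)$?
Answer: $\frac{52}{5} \approx 10.4$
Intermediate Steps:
$S{\left(c \right)} = \frac{1}{2}$
$J{\left(W,k \right)} = 2$ ($J{\left(W,k \right)} = \frac{1}{\frac{1}{2}} = 2$)
$J{\left(10,-8 \right)} u{\left(-5 \right)} \left(-2 + 15\right) = 2 - \frac{2}{-5} \left(-2 + 15\right) = 2 \left(-2\right) \left(- \frac{1}{5}\right) 13 = 2 \cdot \frac{2}{5} \cdot 13 = 2 \cdot \frac{26}{5} = \frac{52}{5}$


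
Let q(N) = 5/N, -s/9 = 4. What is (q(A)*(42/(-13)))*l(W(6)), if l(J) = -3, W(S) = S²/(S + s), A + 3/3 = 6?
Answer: 126/13 ≈ 9.6923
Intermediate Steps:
s = -36 (s = -9*4 = -36)
A = 5 (A = -1 + 6 = 5)
W(S) = S²/(-36 + S) (W(S) = S²/(S - 36) = S²/(-36 + S))
(q(A)*(42/(-13)))*l(W(6)) = ((5/5)*(42/(-13)))*(-3) = ((5*(⅕))*(42*(-1/13)))*(-3) = (1*(-42/13))*(-3) = -42/13*(-3) = 126/13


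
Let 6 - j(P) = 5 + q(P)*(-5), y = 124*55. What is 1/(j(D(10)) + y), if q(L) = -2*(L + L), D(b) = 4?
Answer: 1/6741 ≈ 0.00014835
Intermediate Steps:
y = 6820
q(L) = -4*L
j(P) = 1 - 20*P (j(P) = 6 - (5 - 4*P*(-5)) = 6 - (5 + 20*P) = 6 + (-5 - 20*P) = 1 - 20*P)
1/(j(D(10)) + y) = 1/((1 - 20*4) + 6820) = 1/((1 - 80) + 6820) = 1/(-79 + 6820) = 1/6741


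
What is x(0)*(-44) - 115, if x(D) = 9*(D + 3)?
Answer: -1303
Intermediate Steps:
x(D) = 27 + 9*D (x(D) = 9*(3 + D) = 27 + 9*D)
x(0)*(-44) - 115 = (27 + 9*0)*(-44) - 115 = (27 + 0)*(-44) - 115 = 27*(-44) - 115 = -1188 - 115 = -1303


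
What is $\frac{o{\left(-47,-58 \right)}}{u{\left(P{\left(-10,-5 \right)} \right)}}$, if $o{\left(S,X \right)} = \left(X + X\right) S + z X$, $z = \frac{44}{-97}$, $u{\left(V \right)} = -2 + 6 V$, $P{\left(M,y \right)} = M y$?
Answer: $\frac{265698}{14453} \approx 18.384$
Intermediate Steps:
$z = - \frac{44}{97}$ ($z = 44 \left(- \frac{1}{97}\right) = - \frac{44}{97} \approx -0.45361$)
$o{\left(S,X \right)} = - \frac{44 X}{97} + 2 S X$ ($o{\left(S,X \right)} = \left(X + X\right) S - \frac{44 X}{97} = 2 X S - \frac{44 X}{97} = 2 S X - \frac{44 X}{97} = - \frac{44 X}{97} + 2 S X$)
$\frac{o{\left(-47,-58 \right)}}{u{\left(P{\left(-10,-5 \right)} \right)}} = \frac{\frac{2}{97} \left(-58\right) \left(-22 + 97 \left(-47\right)\right)}{-2 + 6 \left(\left(-10\right) \left(-5\right)\right)} = \frac{\frac{2}{97} \left(-58\right) \left(-22 - 4559\right)}{-2 + 6 \cdot 50} = \frac{\frac{2}{97} \left(-58\right) \left(-4581\right)}{-2 + 300} = \frac{531396}{97 \cdot 298} = \frac{531396}{97} \cdot \frac{1}{298} = \frac{265698}{14453}$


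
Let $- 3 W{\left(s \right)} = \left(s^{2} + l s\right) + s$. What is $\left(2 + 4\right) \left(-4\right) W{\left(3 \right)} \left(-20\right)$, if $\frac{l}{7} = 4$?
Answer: $-15360$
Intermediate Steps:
$l = 28$ ($l = 7 \cdot 4 = 28$)
$W{\left(s \right)} = - \frac{29 s}{3} - \frac{s^{2}}{3}$ ($W{\left(s \right)} = - \frac{\left(s^{2} + 28 s\right) + s}{3} = - \frac{s^{2} + 29 s}{3} = - \frac{29 s}{3} - \frac{s^{2}}{3}$)
$\left(2 + 4\right) \left(-4\right) W{\left(3 \right)} \left(-20\right) = \left(2 + 4\right) \left(-4\right) \left(\left(- \frac{1}{3}\right) 3 \left(29 + 3\right)\right) \left(-20\right) = 6 \left(-4\right) \left(\left(- \frac{1}{3}\right) 3 \cdot 32\right) \left(-20\right) = \left(-24\right) \left(-32\right) \left(-20\right) = 768 \left(-20\right) = -15360$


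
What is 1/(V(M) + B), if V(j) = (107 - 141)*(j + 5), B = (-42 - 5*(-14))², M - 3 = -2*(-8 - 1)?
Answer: -1/100 ≈ -0.010000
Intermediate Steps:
M = 21 (M = 3 - 2*(-8 - 1) = 3 - 2*(-9) = 3 + 18 = 21)
B = 784 (B = (-42 + 70)² = 28² = 784)
V(j) = -170 - 34*j (V(j) = -34*(5 + j) = -170 - 34*j)
1/(V(M) + B) = 1/((-170 - 34*21) + 784) = 1/((-170 - 714) + 784) = 1/(-884 + 784) = 1/(-100) = -1/100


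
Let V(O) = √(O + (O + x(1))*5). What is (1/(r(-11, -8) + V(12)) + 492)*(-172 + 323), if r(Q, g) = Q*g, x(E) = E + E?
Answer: 284619296/3831 - 151*√82/7662 ≈ 74294.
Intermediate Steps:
x(E) = 2*E
V(O) = √(10 + 6*O) (V(O) = √(O + (O + 2*1)*5) = √(O + (O + 2)*5) = √(O + (2 + O)*5) = √(O + (10 + 5*O)) = √(10 + 6*O))
(1/(r(-11, -8) + V(12)) + 492)*(-172 + 323) = (1/(-11*(-8) + √(10 + 6*12)) + 492)*(-172 + 323) = (1/(88 + √(10 + 72)) + 492)*151 = (1/(88 + √82) + 492)*151 = (492 + 1/(88 + √82))*151 = 74292 + 151/(88 + √82)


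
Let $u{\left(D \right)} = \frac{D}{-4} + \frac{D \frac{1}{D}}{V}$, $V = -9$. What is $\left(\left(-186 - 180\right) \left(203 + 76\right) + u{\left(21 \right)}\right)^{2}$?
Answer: $\frac{13515159632209}{1296} \approx 1.0428 \cdot 10^{10}$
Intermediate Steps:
$u{\left(D \right)} = - \frac{1}{9} - \frac{D}{4}$ ($u{\left(D \right)} = \frac{D}{-4} + \frac{D \frac{1}{D}}{-9} = D \left(- \frac{1}{4}\right) + 1 \left(- \frac{1}{9}\right) = - \frac{D}{4} - \frac{1}{9} = - \frac{1}{9} - \frac{D}{4}$)
$\left(\left(-186 - 180\right) \left(203 + 76\right) + u{\left(21 \right)}\right)^{2} = \left(\left(-186 - 180\right) \left(203 + 76\right) - \frac{193}{36}\right)^{2} = \left(\left(-366\right) 279 - \frac{193}{36}\right)^{2} = \left(-102114 - \frac{193}{36}\right)^{2} = \left(- \frac{3676297}{36}\right)^{2} = \frac{13515159632209}{1296}$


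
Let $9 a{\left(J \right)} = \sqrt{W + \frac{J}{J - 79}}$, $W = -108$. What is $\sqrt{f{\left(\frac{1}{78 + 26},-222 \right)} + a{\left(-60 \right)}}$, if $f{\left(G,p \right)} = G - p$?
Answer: $\frac{\sqrt{104388001146 + 751712 i \sqrt{519582}}}{21684} \approx 14.9 + 0.038671 i$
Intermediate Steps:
$a{\left(J \right)} = \frac{\sqrt{-108 + \frac{J}{-79 + J}}}{9}$ ($a{\left(J \right)} = \frac{\sqrt{-108 + \frac{J}{J - 79}}}{9} = \frac{\sqrt{-108 + \frac{J}{-79 + J}}}{9}$)
$\sqrt{f{\left(\frac{1}{78 + 26},-222 \right)} + a{\left(-60 \right)}} = \sqrt{\left(\frac{1}{78 + 26} - -222\right) + \frac{\sqrt{\frac{8532 - -6420}{-79 - 60}}}{9}} = \sqrt{\left(\frac{1}{104} + 222\right) + \frac{\sqrt{\frac{8532 + 6420}{-139}}}{9}} = \sqrt{\left(\frac{1}{104} + 222\right) + \frac{\sqrt{\left(- \frac{1}{139}\right) 14952}}{9}} = \sqrt{\frac{23089}{104} + \frac{\sqrt{- \frac{14952}{139}}}{9}} = \sqrt{\frac{23089}{104} + \frac{\frac{2}{139} i \sqrt{519582}}{9}} = \sqrt{\frac{23089}{104} + \frac{2 i \sqrt{519582}}{1251}}$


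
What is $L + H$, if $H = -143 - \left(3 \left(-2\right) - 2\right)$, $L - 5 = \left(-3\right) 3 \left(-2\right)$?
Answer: $-112$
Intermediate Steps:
$L = 23$ ($L = 5 + \left(-3\right) 3 \left(-2\right) = 5 - -18 = 5 + 18 = 23$)
$H = -135$ ($H = -143 - \left(-6 - 2\right) = -143 - -8 = -143 + 8 = -135$)
$L + H = 23 - 135 = -112$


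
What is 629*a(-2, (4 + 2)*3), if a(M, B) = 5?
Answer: 3145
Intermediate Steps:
629*a(-2, (4 + 2)*3) = 629*5 = 3145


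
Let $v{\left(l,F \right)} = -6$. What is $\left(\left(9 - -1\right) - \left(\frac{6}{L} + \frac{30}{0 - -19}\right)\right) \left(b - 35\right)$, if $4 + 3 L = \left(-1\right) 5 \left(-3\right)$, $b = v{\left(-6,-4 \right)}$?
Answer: $- \frac{58138}{209} \approx -278.17$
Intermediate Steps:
$b = -6$
$L = \frac{11}{3}$ ($L = - \frac{4}{3} + \frac{\left(-1\right) 5 \left(-3\right)}{3} = - \frac{4}{3} + \frac{\left(-5\right) \left(-3\right)}{3} = - \frac{4}{3} + \frac{1}{3} \cdot 15 = - \frac{4}{3} + 5 = \frac{11}{3} \approx 3.6667$)
$\left(\left(9 - -1\right) - \left(\frac{6}{L} + \frac{30}{0 - -19}\right)\right) \left(b - 35\right) = \left(\left(9 - -1\right) - \left(\frac{18}{11} + \frac{30}{0 - -19}\right)\right) \left(-6 - 35\right) = \left(\left(9 + 1\right) - \left(\frac{18}{11} + \frac{30}{0 + 19}\right)\right) \left(-41\right) = \left(10 - \left(\frac{18}{11} + \frac{30}{19}\right)\right) \left(-41\right) = \left(10 - \frac{672}{209}\right) \left(-41\right) = \frac{1418}{209} \left(-41\right) = - \frac{58138}{209}$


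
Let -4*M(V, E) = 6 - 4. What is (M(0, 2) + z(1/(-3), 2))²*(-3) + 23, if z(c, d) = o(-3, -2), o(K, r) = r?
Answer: 17/4 ≈ 4.2500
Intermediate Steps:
M(V, E) = -½ (M(V, E) = -(6 - 4)/4 = -¼*2 = -½)
z(c, d) = -2
(M(0, 2) + z(1/(-3), 2))²*(-3) + 23 = (-½ - 2)²*(-3) + 23 = (-5/2)²*(-3) + 23 = (25/4)*(-3) + 23 = -75/4 + 23 = 17/4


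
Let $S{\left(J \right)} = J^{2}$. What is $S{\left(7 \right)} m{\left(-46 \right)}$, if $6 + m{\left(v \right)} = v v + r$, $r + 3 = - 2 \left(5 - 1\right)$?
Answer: $102851$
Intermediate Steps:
$r = -11$ ($r = -3 - 2 \left(5 - 1\right) = -3 - 8 = -11$)
$m{\left(v \right)} = -17 + v^{2}$ ($m{\left(v \right)} = -6 + \left(v v - 11\right) = -6 + \left(v^{2} - 11\right) = -6 + \left(-11 + v^{2}\right) = -17 + v^{2}$)
$S{\left(7 \right)} m{\left(-46 \right)} = 7^{2} \left(-17 + \left(-46\right)^{2}\right) = 49 \left(-17 + 2116\right) = 49 \cdot 2099 = 102851$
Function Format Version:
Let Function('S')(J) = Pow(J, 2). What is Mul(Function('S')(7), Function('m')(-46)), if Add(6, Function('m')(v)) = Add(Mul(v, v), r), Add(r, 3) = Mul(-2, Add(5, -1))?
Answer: 102851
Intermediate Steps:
r = -11 (r = Add(-3, Mul(-2, Add(5, -1))) = Add(-3, Mul(-2, 4)) = Add(-3, -8) = -11)
Function('m')(v) = Add(-17, Pow(v, 2)) (Function('m')(v) = Add(-6, Add(Mul(v, v), -11)) = Add(-6, Add(Pow(v, 2), -11)) = Add(-6, Add(-11, Pow(v, 2))) = Add(-17, Pow(v, 2)))
Mul(Function('S')(7), Function('m')(-46)) = Mul(Pow(7, 2), Add(-17, Pow(-46, 2))) = Mul(49, Add(-17, 2116)) = Mul(49, 2099) = 102851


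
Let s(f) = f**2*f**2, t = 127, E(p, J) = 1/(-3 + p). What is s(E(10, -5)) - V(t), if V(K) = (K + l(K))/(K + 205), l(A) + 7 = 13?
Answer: -319001/797132 ≈ -0.40019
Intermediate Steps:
l(A) = 6 (l(A) = -7 + 13 = 6)
V(K) = (6 + K)/(205 + K) (V(K) = (K + 6)/(K + 205) = (6 + K)/(205 + K))
s(f) = f**4
s(E(10, -5)) - V(t) = (1/(-3 + 10))**4 - (6 + 127)/(205 + 127) = (1/7)**4 - 133/332 = 1/2401 - 1*133/332 = 1/2401 - 133/332 = -319001/797132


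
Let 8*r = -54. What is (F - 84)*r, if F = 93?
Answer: -243/4 ≈ -60.750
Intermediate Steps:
r = -27/4 (r = (⅛)*(-54) = -27/4 ≈ -6.7500)
(F - 84)*r = (93 - 84)*(-27/4) = 9*(-27/4) = -243/4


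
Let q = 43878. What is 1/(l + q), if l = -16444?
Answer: 1/27434 ≈ 3.6451e-5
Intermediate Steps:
1/(l + q) = 1/(-16444 + 43878) = 1/27434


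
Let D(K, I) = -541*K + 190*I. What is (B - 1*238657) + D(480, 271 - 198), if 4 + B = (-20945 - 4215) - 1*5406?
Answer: -515037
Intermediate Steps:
B = -30570 (B = -4 + ((-20945 - 4215) - 1*5406) = -4 + (-25160 - 5406) = -4 - 30566 = -30570)
(B - 1*238657) + D(480, 271 - 198) = (-30570 - 1*238657) + (-541*480 + 190*(271 - 198)) = (-30570 - 238657) + (-259680 + 190*73) = -269227 + (-259680 + 13870) = -269227 - 245810 = -515037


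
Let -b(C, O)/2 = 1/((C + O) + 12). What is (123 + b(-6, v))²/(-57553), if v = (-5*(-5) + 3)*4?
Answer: -52649536/200341993 ≈ -0.26280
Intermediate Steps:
v = 112 (v = (25 + 3)*4 = 28*4 = 112)
b(C, O) = -2/(12 + C + O) (b(C, O) = -2/((C + O) + 12) = -2/(12 + C + O))
(123 + b(-6, v))²/(-57553) = (123 - 2/(12 - 6 + 112))²/(-57553) = (123 - 2/118)²*(-1/57553) = (123 - 2*1/118)²*(-1/57553) = (123 - 1/59)²*(-1/57553) = (7256/59)²*(-1/57553) = (52649536/3481)*(-1/57553) = -52649536/200341993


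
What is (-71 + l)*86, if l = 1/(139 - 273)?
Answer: -409145/67 ≈ -6106.6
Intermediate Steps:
l = -1/134 (l = 1/(-134) = -1/134 ≈ -0.0074627)
(-71 + l)*86 = (-71 - 1/134)*86 = -9515/134*86 = -409145/67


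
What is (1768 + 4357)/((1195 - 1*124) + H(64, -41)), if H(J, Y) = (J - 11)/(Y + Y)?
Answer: 502250/87769 ≈ 5.7224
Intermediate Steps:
H(J, Y) = (-11 + J)/(2*Y) (H(J, Y) = (-11 + J)/((2*Y)) = (-11 + J)*(1/(2*Y)) = (-11 + J)/(2*Y))
(1768 + 4357)/((1195 - 1*124) + H(64, -41)) = (1768 + 4357)/((1195 - 1*124) + (½)*(-11 + 64)/(-41)) = 6125/((1195 - 124) + (½)*(-1/41)*53) = 6125/(1071 - 53/82) = 6125/(87769/82) = 6125*(82/87769) = 502250/87769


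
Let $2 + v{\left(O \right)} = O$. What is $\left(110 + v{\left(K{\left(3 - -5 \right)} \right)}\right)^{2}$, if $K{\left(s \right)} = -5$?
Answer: $10609$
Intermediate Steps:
$v{\left(O \right)} = -2 + O$
$\left(110 + v{\left(K{\left(3 - -5 \right)} \right)}\right)^{2} = \left(110 - 7\right)^{2} = 103^{2} = 10609$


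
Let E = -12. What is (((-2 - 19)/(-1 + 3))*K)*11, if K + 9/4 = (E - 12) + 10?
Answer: 15015/8 ≈ 1876.9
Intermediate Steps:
K = -65/4 (K = -9/4 + ((-12 - 12) + 10) = -9/4 + (-24 + 10) = -9/4 - 14 = -65/4 ≈ -16.250)
(((-2 - 19)/(-1 + 3))*K)*11 = (((-2 - 19)/(-1 + 3))*(-65/4))*11 = (-21/2*(-65/4))*11 = (-21*1/2*(-65/4))*11 = -21/2*(-65/4)*11 = (1365/8)*11 = 15015/8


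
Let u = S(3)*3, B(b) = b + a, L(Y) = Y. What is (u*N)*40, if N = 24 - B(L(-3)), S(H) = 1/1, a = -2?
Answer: 3480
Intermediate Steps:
S(H) = 1
B(b) = -2 + b (B(b) = b - 2 = -2 + b)
N = 29 (N = 24 - (-2 - 3) = 24 - 1*(-5) = 24 + 5 = 29)
u = 3 (u = 1*3 = 3)
(u*N)*40 = (3*29)*40 = 87*40 = 3480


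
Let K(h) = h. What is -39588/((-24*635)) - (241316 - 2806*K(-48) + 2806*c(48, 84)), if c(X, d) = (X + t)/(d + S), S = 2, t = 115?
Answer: -20823871613/54610 ≈ -3.8132e+5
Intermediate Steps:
c(X, d) = (115 + X)/(2 + d) (c(X, d) = (X + 115)/(d + 2) = (115 + X)/(2 + d))
-39588/((-24*635)) - (241316 - 2806*K(-48) + 2806*c(48, 84)) = -39588/((-24*635)) - (376004 + 2806*(115 + 48)/(2 + 84)) = -39588/(-15240) - (376004 + 2806*163/86) = -39588*(-1/15240) - (376004 + 228689/43) = 3299/1270 - 2806/(1/((163/86 + 48) + 86)) = 3299/1270 - 2806/(1/(4291/86 + 86)) = 3299/1270 - 2806/(1/(11687/86)) = 3299/1270 - 2806/86/11687 = 3299/1270 - 2806*11687/86 = 3299/1270 - 16396861/43 = -20823871613/54610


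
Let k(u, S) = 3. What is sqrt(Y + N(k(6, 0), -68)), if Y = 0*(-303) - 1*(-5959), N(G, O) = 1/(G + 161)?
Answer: sqrt(40068357)/82 ≈ 77.195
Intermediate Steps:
N(G, O) = 1/(161 + G)
Y = 5959 (Y = 0 + 5959 = 5959)
sqrt(Y + N(k(6, 0), -68)) = sqrt(5959 + 1/(161 + 3)) = sqrt(5959 + 1/164) = sqrt(977277/164) = sqrt(40068357)/82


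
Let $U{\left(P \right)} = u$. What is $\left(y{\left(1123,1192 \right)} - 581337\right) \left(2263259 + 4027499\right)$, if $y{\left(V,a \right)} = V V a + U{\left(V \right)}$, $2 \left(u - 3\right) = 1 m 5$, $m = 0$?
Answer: $9453024124660972$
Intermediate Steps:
$u = 3$ ($u = 3 + \frac{1 \cdot 0 \cdot 5}{2} = 3 + \frac{0 \cdot 5}{2} = 3 + \frac{1}{2} \cdot 0 = 3 + 0 = 3$)
$U{\left(P \right)} = 3$
$y{\left(V,a \right)} = 3 + a V^{2}$ ($y{\left(V,a \right)} = V V a + 3 = V^{2} a + 3 = a V^{2} + 3 = 3 + a V^{2}$)
$\left(y{\left(1123,1192 \right)} - 581337\right) \left(2263259 + 4027499\right) = \left(\left(3 + 1192 \cdot 1123^{2}\right) - 581337\right) \left(2263259 + 4027499\right) = \left(\left(3 + 1192 \cdot 1261129\right) - 581337\right) 6290758 = \left(\left(3 + 1503265768\right) - 581337\right) 6290758 = \left(1503265771 - 581337\right) 6290758 = 1502684434 \cdot 6290758 = 9453024124660972$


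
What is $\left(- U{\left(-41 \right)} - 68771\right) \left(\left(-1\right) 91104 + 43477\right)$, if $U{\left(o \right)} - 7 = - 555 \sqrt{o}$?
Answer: $3275689806 - 26432985 i \sqrt{41} \approx 3.2757 \cdot 10^{9} - 1.6925 \cdot 10^{8} i$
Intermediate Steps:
$U{\left(o \right)} = 7 - 555 \sqrt{o}$
$\left(- U{\left(-41 \right)} - 68771\right) \left(\left(-1\right) 91104 + 43477\right) = \left(- (7 - 555 \sqrt{-41}) - 68771\right) \left(\left(-1\right) 91104 + 43477\right) = \left(- (7 - 555 i \sqrt{41}) - 68771\right) \left(-91104 + 43477\right) = \left(- (7 - 555 i \sqrt{41}) - 68771\right) \left(-47627\right) = \left(\left(-7 + 555 i \sqrt{41}\right) - 68771\right) \left(-47627\right) = \left(-68778 + 555 i \sqrt{41}\right) \left(-47627\right) = 3275689806 - 26432985 i \sqrt{41}$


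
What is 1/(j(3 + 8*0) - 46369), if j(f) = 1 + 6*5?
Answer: -1/46338 ≈ -2.1581e-5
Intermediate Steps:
j(f) = 31 (j(f) = 1 + 30 = 31)
1/(j(3 + 8*0) - 46369) = 1/(31 - 46369) = 1/(-46338) = -1/46338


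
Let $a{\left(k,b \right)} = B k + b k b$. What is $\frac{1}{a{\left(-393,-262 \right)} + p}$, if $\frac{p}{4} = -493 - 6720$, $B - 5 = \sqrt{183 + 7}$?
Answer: $- \frac{27007909}{729427119206971} + \frac{393 \sqrt{190}}{729427119206971} \approx -3.7019 \cdot 10^{-8}$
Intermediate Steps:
$B = 5 + \sqrt{190}$ ($B = 5 + \sqrt{183 + 7} = 5 + \sqrt{190} \approx 18.784$)
$a{\left(k,b \right)} = k b^{2} + k \left(5 + \sqrt{190}\right)$ ($a{\left(k,b \right)} = \left(5 + \sqrt{190}\right) k + b k b = k \left(5 + \sqrt{190}\right) + k b^{2} = k b^{2} + k \left(5 + \sqrt{190}\right)$)
$p = -28852$ ($p = 4 \left(-493 - 6720\right) = 4 \left(-7213\right) = -28852$)
$\frac{1}{a{\left(-393,-262 \right)} + p} = \frac{1}{- 393 \left(5 + \sqrt{190} + \left(-262\right)^{2}\right) - 28852} = \frac{1}{- 393 \left(5 + \sqrt{190} + 68644\right) - 28852} = \frac{1}{- 393 \left(68649 + \sqrt{190}\right) - 28852} = \frac{1}{\left(-26979057 - 393 \sqrt{190}\right) - 28852} = \frac{1}{-27007909 - 393 \sqrt{190}}$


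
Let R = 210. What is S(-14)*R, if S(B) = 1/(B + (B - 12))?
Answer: -21/4 ≈ -5.2500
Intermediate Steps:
S(B) = 1/(-12 + 2*B) (S(B) = 1/(B + (-12 + B)) = 1/(-12 + 2*B))
S(-14)*R = (1/(2*(-6 - 14)))*210 = ((1/2)/(-20))*210 = ((1/2)*(-1/20))*210 = -1/40*210 = -21/4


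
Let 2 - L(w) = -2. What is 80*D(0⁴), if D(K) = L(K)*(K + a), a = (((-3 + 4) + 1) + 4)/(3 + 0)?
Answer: 640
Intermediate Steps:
L(w) = 4 (L(w) = 2 - 1*(-2) = 2 + 2 = 4)
a = 2 (a = ((1 + 1) + 4)/3 = (2 + 4)*(⅓) = 6*(⅓) = 2)
D(K) = 8 + 4*K (D(K) = 4*(K + 2) = 4*(2 + K) = 8 + 4*K)
80*D(0⁴) = 80*(8 + 4*0⁴) = 80*(8 + 4*0) = 80*(8 + 0) = 80*8 = 640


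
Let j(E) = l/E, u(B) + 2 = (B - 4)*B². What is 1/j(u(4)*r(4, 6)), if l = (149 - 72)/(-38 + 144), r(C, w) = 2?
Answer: -424/77 ≈ -5.5065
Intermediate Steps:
u(B) = -2 + B²*(-4 + B) (u(B) = -2 + (B - 4)*B² = -2 + (-4 + B)*B² = -2 + B²*(-4 + B))
l = 77/106 ≈ 0.72641
j(E) = 77/(106*E)
1/j(u(4)*r(4, 6)) = 1/(77/(106*(((-2 + 4³ - 4*4²)*2)))) = 1/(77/(106*(((-2 + 64 - 4*16)*2)))) = 1/(77/(106*(((-2 + 64 - 64)*2)))) = 1/(77/(106*((-2*2)))) = 1/((77/106)/(-4)) = 1/((77/106)*(-¼)) = 1/(-77/424) = -424/77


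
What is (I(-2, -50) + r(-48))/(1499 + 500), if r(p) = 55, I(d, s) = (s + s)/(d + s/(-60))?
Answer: 985/13993 ≈ 0.070392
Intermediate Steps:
I(d, s) = 2*s/(d - s/60) (I(d, s) = (2*s)/(d + s*(-1/60)) = (2*s)/(d - s/60) = 2*s/(d - s/60))
(I(-2, -50) + r(-48))/(1499 + 500) = (120*(-50)/(-1*(-50) + 60*(-2)) + 55)/(1499 + 500) = (120*(-50)/(50 - 120) + 55)/1999 = (120*(-50)/(-70) + 55)*(1/1999) = (120*(-50)*(-1/70) + 55)*(1/1999) = (600/7 + 55)*(1/1999) = (985/7)*(1/1999) = 985/13993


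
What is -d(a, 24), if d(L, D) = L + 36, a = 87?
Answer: -123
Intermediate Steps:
d(L, D) = 36 + L
-d(a, 24) = -(36 + 87) = -1*123 = -123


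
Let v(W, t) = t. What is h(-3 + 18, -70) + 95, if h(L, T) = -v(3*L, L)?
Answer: 80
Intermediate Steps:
h(L, T) = -L
h(-3 + 18, -70) + 95 = -(-3 + 18) + 95 = -1*15 + 95 = -15 + 95 = 80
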